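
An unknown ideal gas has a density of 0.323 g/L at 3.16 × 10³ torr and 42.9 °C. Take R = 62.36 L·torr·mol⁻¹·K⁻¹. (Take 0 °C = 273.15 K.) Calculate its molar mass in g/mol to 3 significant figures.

M ≈ 2.01 g/mol

ρ = PM/(RT) ⇒ M = ρRT/P = (0.323 × 62.36 × 316.0) / 3.16e+03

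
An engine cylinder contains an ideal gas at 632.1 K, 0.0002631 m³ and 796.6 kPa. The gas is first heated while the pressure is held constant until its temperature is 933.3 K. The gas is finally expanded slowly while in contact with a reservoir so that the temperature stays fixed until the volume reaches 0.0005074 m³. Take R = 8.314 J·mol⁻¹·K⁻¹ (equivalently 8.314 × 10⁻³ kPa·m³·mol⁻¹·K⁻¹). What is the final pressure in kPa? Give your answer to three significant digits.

Isobaric, so V/T is constant: P₂ = P₁; V₂ = V₁·(T₂/T₁) = 0.0003885 m³.
Isothermal, so P V is constant: T₃ = T₂; P₃ = P₂·(V₂/V₃) = 609.9 kPa.

P₃ ≈ 610 kPa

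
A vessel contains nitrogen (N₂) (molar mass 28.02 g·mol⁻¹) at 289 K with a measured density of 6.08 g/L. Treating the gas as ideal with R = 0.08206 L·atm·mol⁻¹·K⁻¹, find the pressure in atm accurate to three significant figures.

ρ = PM/(RT) ⇒ P = ρRT/M = (6.08 × 0.08206 × 289.0) / 28.02

P ≈ 5.15 atm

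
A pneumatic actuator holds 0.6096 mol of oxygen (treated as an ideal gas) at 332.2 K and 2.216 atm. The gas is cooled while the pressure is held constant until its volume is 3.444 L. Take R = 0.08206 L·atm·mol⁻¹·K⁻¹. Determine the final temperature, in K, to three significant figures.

From PV = nRT: V₁ = nRT₁/P₁ = 7.499 L.
Isobaric, so V/T is constant: P₂ = P₁; T₂ = T₁·(V₂/V₁) = 152.6 K.

T₂ ≈ 153 K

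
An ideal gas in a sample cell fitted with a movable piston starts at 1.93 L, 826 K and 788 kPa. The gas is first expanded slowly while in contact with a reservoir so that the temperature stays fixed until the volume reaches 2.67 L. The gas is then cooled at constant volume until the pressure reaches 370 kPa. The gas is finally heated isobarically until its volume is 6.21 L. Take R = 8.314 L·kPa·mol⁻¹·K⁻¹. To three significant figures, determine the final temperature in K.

T₄ ≈ 1.25e+03 K

T constant ⇒ Boyle's law P V = const: T₂ = T₁; P₂ = P₁·(V₁/V₂) = 569.6 kPa.
V constant ⇒ P ∝ T: V₃ = V₂; T₃ = T₂·(P₃/P₂) = 536.5 K.
P constant ⇒ V ∝ T: P₄ = P₃; T₄ = T₃·(V₄/V₃) = 1248 K.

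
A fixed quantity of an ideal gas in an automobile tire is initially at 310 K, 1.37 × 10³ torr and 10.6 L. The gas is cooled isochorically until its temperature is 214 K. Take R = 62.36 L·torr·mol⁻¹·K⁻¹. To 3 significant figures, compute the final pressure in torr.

Isochoric, so P/T is constant: V₂ = V₁; P₂ = P₁·(T₂/T₁) = 945.7 torr.

P₂ ≈ 946 torr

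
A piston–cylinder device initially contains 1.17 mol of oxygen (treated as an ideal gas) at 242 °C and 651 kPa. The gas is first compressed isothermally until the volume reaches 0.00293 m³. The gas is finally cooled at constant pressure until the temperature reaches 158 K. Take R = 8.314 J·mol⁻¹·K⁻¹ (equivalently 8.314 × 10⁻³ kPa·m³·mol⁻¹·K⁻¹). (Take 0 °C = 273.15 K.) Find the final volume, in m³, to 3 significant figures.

V₃ ≈ 0.000899 m³

Convert: T₁ = 515.1 K.
From PV = nRT: V₁ = nRT₁/P₁ = 0.007697 m³.
T constant ⇒ Boyle's law P V = const: T₂ = T₁; P₂ = P₁·(V₁/V₂) = 1710 kPa.
Isobaric, so V/T is constant: P₃ = P₂; V₃ = V₂·(T₃/T₂) = 0.0008987 m³.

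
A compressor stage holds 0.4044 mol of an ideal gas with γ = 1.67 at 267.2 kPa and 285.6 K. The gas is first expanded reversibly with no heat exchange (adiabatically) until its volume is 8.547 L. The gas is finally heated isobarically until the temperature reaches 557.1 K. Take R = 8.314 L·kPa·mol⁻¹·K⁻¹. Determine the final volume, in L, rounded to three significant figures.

V₃ ≈ 29.8 L

From PV = nRT: V₁ = nRT₁/P₁ = 3.594 L.
Adiabatic (γ = 1.67), T V^(γ−1) and P V^γ constant: T₂ = T₁·(V₁/V₂)^(γ−1) = 159.8 K; P₂ = P₁·(V₁/V₂)^γ = 62.87 kPa.
Isobaric, so V/T is constant: P₃ = P₂; V₃ = V₂·(T₃/T₂) = 29.79 L.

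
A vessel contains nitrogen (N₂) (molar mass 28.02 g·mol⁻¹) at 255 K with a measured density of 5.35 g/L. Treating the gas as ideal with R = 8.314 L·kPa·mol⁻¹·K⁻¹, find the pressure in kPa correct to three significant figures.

ρ = PM/(RT) ⇒ P = ρRT/M = (5.35 × 8.314 × 255.0) / 28.02

P ≈ 405 kPa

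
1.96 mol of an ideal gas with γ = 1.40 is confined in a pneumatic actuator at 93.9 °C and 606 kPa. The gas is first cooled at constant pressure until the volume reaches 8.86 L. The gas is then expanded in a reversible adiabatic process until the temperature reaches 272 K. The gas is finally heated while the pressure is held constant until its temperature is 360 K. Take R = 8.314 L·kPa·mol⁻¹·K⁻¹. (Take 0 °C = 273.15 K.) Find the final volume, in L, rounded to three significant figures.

V₄ ≈ 18.9 L

Convert: T₁ = 367.0 K.
From PV = nRT: V₁ = nRT₁/P₁ = 9.870 L.
Isobaric, so V/T is constant: P₂ = P₁; T₂ = T₁·(V₂/V₁) = 329.5 K.
Adiabatic (γ = 1.40), T V^(γ−1) and P V^γ constant: P₃ = P₂·(T₃/T₂)^(γ/(γ−1)) = 309.8 kPa; V₃ = V₂·(T₂/T₃)^(1/(γ−1)) = 14.31 L.
P constant ⇒ V ∝ T: P₄ = P₃; V₄ = V₃·(T₄/T₃) = 18.94 L.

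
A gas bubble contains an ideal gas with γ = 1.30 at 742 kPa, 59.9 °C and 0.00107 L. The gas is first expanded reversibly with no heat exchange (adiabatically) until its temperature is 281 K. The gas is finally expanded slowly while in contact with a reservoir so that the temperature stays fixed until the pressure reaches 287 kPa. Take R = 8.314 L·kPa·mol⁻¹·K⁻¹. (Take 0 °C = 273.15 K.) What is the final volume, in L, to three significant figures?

Convert: T₁ = 333.0 K.
Reversible adiabatic, γ = 1.30: P₂ = P₁·(T₂/T₁)^(γ/(γ−1)) = 355.3 kPa; V₂ = V₁·(T₁/T₂)^(1/(γ−1)) = 0.001885 L.
T constant ⇒ Boyle's law P V = const: T₃ = T₂; V₃ = V₂·(P₂/P₃) = 0.002334 L.

V₃ ≈ 0.00233 L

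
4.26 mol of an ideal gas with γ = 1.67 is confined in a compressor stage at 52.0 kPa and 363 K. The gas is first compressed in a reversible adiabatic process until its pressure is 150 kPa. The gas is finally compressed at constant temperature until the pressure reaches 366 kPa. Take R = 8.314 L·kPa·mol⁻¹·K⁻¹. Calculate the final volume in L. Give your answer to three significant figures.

From PV = nRT: V₁ = nRT₁/P₁ = 247.2 L.
Adiabatic (γ = 1.67), T V^(γ−1) and P V^γ constant: T₂ = T₁·(P₂/P₁)^((γ−1)/γ) = 555.3 K; V₂ = V₁·(P₁/P₂)^(1/γ) = 131.1 L.
Isothermal, so P V is constant: T₃ = T₂; V₃ = V₂·(P₂/P₃) = 53.73 L.

V₃ ≈ 53.7 L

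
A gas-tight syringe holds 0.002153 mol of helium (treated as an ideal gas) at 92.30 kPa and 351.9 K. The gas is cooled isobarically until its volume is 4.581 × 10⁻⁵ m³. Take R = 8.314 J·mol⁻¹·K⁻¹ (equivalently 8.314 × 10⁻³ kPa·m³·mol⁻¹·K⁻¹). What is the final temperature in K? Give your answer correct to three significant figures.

T₂ ≈ 236 K

From PV = nRT: V₁ = nRT₁/P₁ = 6.825e-05 m³.
P constant ⇒ V ∝ T: P₂ = P₁; T₂ = T₁·(V₂/V₁) = 236.2 K.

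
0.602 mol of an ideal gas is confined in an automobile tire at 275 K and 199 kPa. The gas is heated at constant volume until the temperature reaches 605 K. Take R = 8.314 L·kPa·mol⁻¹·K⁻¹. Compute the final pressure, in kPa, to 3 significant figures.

From PV = nRT: V₁ = nRT₁/P₁ = 6.916 L.
Isochoric, so P/T is constant: V₂ = V₁; P₂ = P₁·(T₂/T₁) = 437.8 kPa.

P₂ ≈ 438 kPa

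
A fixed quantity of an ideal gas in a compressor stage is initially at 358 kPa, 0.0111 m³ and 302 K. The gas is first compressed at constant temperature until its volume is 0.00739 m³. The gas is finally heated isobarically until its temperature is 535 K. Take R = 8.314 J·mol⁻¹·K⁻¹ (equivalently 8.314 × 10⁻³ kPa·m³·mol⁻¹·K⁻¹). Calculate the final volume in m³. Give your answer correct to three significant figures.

V₃ ≈ 0.0131 m³

Isothermal, so P V is constant: T₂ = T₁; P₂ = P₁·(V₁/V₂) = 537.7 kPa.
Isobaric, so V/T is constant: P₃ = P₂; V₃ = V₂·(T₃/T₂) = 0.01309 m³.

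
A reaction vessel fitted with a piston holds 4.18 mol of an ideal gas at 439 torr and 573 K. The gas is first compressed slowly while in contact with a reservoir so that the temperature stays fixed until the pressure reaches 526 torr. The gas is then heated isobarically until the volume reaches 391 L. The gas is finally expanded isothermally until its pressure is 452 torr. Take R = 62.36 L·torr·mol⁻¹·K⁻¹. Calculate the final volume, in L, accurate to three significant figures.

V₄ ≈ 455 L

From PV = nRT: V₁ = nRT₁/P₁ = 340.2 L.
Isothermal, so P V is constant: T₂ = T₁; V₂ = V₁·(P₁/P₂) = 284.0 L.
Isobaric, so V/T is constant: P₃ = P₂; T₃ = T₂·(V₃/V₂) = 789.0 K.
T constant ⇒ Boyle's law P V = const: T₄ = T₃; V₄ = V₃·(P₃/P₄) = 455.0 L.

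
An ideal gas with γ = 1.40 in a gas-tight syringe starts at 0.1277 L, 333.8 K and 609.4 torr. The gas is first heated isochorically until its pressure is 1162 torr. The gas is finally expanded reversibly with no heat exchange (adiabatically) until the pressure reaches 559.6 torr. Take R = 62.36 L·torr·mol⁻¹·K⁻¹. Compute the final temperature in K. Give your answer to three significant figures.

T₃ ≈ 517 K

V constant ⇒ P ∝ T: V₂ = V₁; T₂ = T₁·(P₂/P₁) = 636.5 K.
Adiabatic (γ = 1.40), T V^(γ−1) and P V^γ constant: T₃ = T₂·(P₃/P₂)^((γ−1)/γ) = 516.6 K; V₃ = V₂·(P₂/P₃)^(1/γ) = 0.2152 L.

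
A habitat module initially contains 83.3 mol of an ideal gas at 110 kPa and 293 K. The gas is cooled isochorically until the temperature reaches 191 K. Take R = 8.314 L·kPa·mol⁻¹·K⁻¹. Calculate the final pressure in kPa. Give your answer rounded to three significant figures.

From PV = nRT: V₁ = nRT₁/P₁ = 1845 L.
V constant ⇒ P ∝ T: V₂ = V₁; P₂ = P₁·(T₂/T₁) = 71.71 kPa.

P₂ ≈ 71.7 kPa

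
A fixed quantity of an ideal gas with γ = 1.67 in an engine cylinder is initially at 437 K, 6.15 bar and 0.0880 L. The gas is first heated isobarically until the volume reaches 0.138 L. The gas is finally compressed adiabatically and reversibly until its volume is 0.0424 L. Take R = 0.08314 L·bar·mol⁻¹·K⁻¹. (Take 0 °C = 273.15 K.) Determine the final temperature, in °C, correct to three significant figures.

P constant ⇒ V ∝ T: P₂ = P₁; T₂ = T₁·(V₂/V₁) = 685.3 K.
Reversible adiabatic, γ = 1.67: T₃ = T₂·(V₂/V₃)^(γ−1) = 1511 K; P₃ = P₂·(V₂/V₃)^γ = 44.13 bar.

T₃ ≈ 1.24e+03 °C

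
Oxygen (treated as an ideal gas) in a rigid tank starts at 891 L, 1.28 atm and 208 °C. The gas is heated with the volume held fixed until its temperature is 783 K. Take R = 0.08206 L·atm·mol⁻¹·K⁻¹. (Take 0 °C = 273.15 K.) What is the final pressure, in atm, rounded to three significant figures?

P₂ ≈ 2.08 atm

Convert: T₁ = 481.1 K.
Isochoric, so P/T is constant: V₂ = V₁; P₂ = P₁·(T₂/T₁) = 2.083 atm.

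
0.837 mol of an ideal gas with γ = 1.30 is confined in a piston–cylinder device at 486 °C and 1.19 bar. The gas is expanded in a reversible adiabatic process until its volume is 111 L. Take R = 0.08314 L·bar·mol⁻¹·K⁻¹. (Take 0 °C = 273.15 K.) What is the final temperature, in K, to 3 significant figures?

Convert: T₁ = 759.1 K.
From PV = nRT: V₁ = nRT₁/P₁ = 44.39 L.
Reversible adiabatic, γ = 1.30: T₂ = T₁·(V₁/V₂)^(γ−1) = 576.7 K; P₂ = P₁·(V₁/V₂)^γ = 0.3615 bar.

T₂ ≈ 577 K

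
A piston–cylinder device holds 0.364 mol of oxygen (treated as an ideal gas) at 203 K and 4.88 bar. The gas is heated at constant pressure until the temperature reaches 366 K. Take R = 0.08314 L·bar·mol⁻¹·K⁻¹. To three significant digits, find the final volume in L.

V₂ ≈ 2.27 L

From PV = nRT: V₁ = nRT₁/P₁ = 1.259 L.
Isobaric, so V/T is constant: P₂ = P₁; V₂ = V₁·(T₂/T₁) = 2.270 L.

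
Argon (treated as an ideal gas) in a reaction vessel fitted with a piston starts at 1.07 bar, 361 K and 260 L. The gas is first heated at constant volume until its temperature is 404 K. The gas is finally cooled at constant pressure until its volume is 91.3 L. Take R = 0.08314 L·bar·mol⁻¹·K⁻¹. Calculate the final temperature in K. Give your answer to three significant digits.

T₃ ≈ 142 K

V constant ⇒ P ∝ T: V₂ = V₁; P₂ = P₁·(T₂/T₁) = 1.197 bar.
P constant ⇒ V ∝ T: P₃ = P₂; T₃ = T₂·(V₃/V₂) = 141.9 K.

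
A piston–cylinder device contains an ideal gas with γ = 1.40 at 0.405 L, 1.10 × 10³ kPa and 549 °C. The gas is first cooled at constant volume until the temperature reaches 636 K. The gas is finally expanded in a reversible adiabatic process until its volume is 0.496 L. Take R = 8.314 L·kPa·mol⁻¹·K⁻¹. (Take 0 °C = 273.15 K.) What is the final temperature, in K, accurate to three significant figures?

Convert: T₁ = 822.1 K.
Isochoric, so P/T is constant: V₂ = V₁; P₂ = P₁·(T₂/T₁) = 850.9 kPa.
Reversible adiabatic, γ = 1.40: T₃ = T₂·(V₂/V₃)^(γ−1) = 586.5 K; P₃ = P₂·(V₂/V₃)^γ = 640.7 kPa.

T₃ ≈ 586 K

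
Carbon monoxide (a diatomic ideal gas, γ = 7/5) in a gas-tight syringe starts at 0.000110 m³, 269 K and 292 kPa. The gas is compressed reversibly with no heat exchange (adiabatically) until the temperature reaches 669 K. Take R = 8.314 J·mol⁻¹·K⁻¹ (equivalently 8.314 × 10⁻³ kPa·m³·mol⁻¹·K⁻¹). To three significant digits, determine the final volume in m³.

Adiabatic (γ = 7/5), T V^(γ−1) and P V^γ constant: P₂ = P₁·(T₂/T₁)^(γ/(γ−1)) = 7083 kPa; V₂ = V₁·(T₁/T₂)^(1/(γ−1)) = 1.128e-05 m³.

V₂ ≈ 1.13e-05 m³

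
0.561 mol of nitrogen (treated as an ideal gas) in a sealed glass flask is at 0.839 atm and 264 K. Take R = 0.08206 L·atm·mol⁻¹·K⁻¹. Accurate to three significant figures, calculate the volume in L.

V ≈ 14.5 L

PV = nRT ⇒ V = nRT/P = (0.561 × 0.08206 × 264) / 0.839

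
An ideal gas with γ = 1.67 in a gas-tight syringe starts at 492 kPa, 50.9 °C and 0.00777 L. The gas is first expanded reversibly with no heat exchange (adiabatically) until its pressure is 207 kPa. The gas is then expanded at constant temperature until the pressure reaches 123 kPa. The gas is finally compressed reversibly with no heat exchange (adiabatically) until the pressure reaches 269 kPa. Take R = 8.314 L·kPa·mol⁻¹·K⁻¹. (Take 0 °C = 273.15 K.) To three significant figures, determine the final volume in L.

Convert: T₁ = 324.0 K.
Reversible adiabatic, γ = 1.67: T₂ = T₁·(P₂/P₁)^((γ−1)/γ) = 229.0 K; V₂ = V₁·(P₁/P₂)^(1/γ) = 0.01305 L.
T constant ⇒ Boyle's law P V = const: T₃ = T₂; V₃ = V₂·(P₂/P₃) = 0.02196 L.
Reversible adiabatic, γ = 1.67: T₄ = T₃·(P₄/P₃)^((γ−1)/γ) = 313.4 K; V₄ = V₃·(P₃/P₄)^(1/γ) = 0.01374 L.

V₄ ≈ 0.0137 L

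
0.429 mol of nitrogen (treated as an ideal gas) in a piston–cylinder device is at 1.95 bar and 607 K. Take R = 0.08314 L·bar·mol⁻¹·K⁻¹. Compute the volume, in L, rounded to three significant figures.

V ≈ 11.1 L

PV = nRT ⇒ V = nRT/P = (0.429 × 0.08314 × 607) / 1.95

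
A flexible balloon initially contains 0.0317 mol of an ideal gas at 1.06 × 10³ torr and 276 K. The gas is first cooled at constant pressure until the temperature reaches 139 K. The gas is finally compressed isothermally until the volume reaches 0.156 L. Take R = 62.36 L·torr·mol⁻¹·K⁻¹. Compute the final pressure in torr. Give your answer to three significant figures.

P₃ ≈ 1.76e+03 torr

From PV = nRT: V₁ = nRT₁/P₁ = 0.5147 L.
Isobaric, so V/T is constant: P₂ = P₁; V₂ = V₁·(T₂/T₁) = 0.2592 L.
T constant ⇒ Boyle's law P V = const: T₃ = T₂; P₃ = P₂·(V₂/V₃) = 1761 torr.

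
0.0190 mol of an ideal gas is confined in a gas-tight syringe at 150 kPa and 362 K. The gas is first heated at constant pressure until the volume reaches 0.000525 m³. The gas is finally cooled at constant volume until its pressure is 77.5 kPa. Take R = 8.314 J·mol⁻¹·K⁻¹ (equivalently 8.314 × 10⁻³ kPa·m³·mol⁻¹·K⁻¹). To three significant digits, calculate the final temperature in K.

From PV = nRT: V₁ = nRT₁/P₁ = 0.0003812 m³.
Isobaric, so V/T is constant: P₂ = P₁; T₂ = T₁·(V₂/V₁) = 498.5 K.
Isochoric, so P/T is constant: V₃ = V₂; T₃ = T₂·(P₃/P₂) = 257.6 K.

T₃ ≈ 258 K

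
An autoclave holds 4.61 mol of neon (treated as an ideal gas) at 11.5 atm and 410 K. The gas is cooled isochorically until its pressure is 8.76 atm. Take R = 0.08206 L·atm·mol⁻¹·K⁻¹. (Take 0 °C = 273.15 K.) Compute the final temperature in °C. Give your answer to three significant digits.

T₂ ≈ 39.2 °C

From PV = nRT: V₁ = nRT₁/P₁ = 13.49 L.
Isochoric, so P/T is constant: V₂ = V₁; T₂ = T₁·(P₂/P₁) = 312.3 K.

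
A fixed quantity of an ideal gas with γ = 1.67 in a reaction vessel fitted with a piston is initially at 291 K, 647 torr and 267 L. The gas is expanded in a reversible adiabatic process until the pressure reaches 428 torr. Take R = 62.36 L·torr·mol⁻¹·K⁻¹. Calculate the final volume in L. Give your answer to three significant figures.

V₂ ≈ 342 L

Reversible adiabatic, γ = 1.67: T₂ = T₁·(P₂/P₁)^((γ−1)/γ) = 246.5 K; V₂ = V₁·(P₁/P₂)^(1/γ) = 342.0 L.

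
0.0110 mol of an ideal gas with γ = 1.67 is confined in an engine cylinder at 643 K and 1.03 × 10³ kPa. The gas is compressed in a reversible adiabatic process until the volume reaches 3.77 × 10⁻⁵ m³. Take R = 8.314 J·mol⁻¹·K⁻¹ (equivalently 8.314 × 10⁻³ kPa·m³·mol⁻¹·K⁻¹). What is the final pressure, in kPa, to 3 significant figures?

P₂ ≈ 2.06e+03 kPa

From PV = nRT: V₁ = nRT₁/P₁ = 5.709e-05 m³.
Adiabatic (γ = 1.67), T V^(γ−1) and P V^γ constant: T₂ = T₁·(V₁/V₂)^(γ−1) = 849.1 K; P₂ = P₁·(V₁/V₂)^γ = 2060 kPa.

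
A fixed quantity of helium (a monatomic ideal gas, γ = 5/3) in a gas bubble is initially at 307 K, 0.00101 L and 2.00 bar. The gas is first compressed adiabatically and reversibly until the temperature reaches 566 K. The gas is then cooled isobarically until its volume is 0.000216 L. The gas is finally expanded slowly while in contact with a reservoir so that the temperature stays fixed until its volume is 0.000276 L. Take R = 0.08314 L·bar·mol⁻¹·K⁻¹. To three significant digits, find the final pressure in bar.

P₄ ≈ 7.22 bar

Reversible adiabatic, γ = 5/3: P₂ = P₁·(T₂/T₁)^(γ/(γ−1)) = 9.230 bar; V₂ = V₁·(T₁/T₂)^(1/(γ−1)) = 0.0004035 L.
Isobaric, so V/T is constant: P₃ = P₂; T₃ = T₂·(V₃/V₂) = 303.0 K.
T constant ⇒ Boyle's law P V = const: T₄ = T₃; P₄ = P₃·(V₃/V₄) = 7.224 bar.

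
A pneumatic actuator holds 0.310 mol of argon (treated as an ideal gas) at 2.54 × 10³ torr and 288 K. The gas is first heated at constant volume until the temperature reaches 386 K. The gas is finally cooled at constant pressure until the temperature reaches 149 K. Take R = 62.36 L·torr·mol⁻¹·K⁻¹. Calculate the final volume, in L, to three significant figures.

V₃ ≈ 0.846 L

From PV = nRT: V₁ = nRT₁/P₁ = 2.192 L.
V constant ⇒ P ∝ T: V₂ = V₁; P₂ = P₁·(T₂/T₁) = 3404 torr.
P constant ⇒ V ∝ T: P₃ = P₂; V₃ = V₂·(T₃/T₂) = 0.8461 L.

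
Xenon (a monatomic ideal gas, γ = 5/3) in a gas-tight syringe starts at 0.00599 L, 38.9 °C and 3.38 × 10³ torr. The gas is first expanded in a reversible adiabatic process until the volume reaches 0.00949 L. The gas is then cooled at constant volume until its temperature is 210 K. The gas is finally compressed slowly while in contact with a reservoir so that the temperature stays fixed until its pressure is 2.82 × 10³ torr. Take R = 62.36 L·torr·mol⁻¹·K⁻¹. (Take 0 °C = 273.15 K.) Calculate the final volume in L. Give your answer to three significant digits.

V₄ ≈ 0.00483 L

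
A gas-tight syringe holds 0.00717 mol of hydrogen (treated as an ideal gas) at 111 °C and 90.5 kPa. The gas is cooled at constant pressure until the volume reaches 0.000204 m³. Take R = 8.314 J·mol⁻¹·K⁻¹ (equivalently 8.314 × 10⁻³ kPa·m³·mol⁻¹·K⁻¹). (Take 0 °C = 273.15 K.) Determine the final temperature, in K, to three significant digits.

T₂ ≈ 310 K

Convert: T₁ = 384.1 K.
From PV = nRT: V₁ = nRT₁/P₁ = 0.0002530 m³.
P constant ⇒ V ∝ T: P₂ = P₁; T₂ = T₁·(V₂/V₁) = 309.7 K.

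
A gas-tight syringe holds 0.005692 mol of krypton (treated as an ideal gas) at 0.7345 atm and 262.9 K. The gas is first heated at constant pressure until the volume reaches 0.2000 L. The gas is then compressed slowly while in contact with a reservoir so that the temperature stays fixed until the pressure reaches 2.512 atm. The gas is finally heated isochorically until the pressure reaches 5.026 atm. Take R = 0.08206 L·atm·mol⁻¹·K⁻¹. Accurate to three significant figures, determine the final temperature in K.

From PV = nRT: V₁ = nRT₁/P₁ = 0.1672 L.
P constant ⇒ V ∝ T: P₂ = P₁; T₂ = T₁·(V₂/V₁) = 314.5 K.
T constant ⇒ Boyle's law P V = const: T₃ = T₂; V₃ = V₂·(P₂/P₃) = 0.05848 L.
Isochoric, so P/T is constant: V₄ = V₃; T₄ = T₃·(P₄/P₃) = 629.3 K.

T₄ ≈ 629 K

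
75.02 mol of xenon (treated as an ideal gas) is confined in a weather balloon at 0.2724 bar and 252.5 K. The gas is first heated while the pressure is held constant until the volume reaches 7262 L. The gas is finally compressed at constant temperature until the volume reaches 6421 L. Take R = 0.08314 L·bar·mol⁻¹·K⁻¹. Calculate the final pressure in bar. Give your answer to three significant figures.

From PV = nRT: V₁ = nRT₁/P₁ = 5782 L.
P constant ⇒ V ∝ T: P₂ = P₁; T₂ = T₁·(V₂/V₁) = 317.2 K.
Isothermal, so P V is constant: T₃ = T₂; P₃ = P₂·(V₂/V₃) = 0.3081 bar.

P₃ ≈ 0.308 bar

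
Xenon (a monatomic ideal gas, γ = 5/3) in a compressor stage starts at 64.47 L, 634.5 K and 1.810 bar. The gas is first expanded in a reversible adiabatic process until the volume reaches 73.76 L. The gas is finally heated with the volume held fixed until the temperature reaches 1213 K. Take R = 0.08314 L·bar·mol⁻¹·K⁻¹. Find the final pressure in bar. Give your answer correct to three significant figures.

Reversible adiabatic, γ = 5/3: T₂ = T₁·(V₁/V₂)^(γ−1) = 580.0 K; P₂ = P₁·(V₁/V₂)^γ = 1.446 bar.
Isochoric, so P/T is constant: V₃ = V₂; P₃ = P₂·(T₃/T₂) = 3.024 bar.

P₃ ≈ 3.02 bar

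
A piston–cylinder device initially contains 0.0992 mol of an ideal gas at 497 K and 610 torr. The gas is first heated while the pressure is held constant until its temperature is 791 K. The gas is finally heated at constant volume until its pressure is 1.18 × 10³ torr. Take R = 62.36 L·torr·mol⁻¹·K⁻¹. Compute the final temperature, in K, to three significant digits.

T₃ ≈ 1.53e+03 K

From PV = nRT: V₁ = nRT₁/P₁ = 5.040 L.
Isobaric, so V/T is constant: P₂ = P₁; V₂ = V₁·(T₂/T₁) = 8.022 L.
Isochoric, so P/T is constant: V₃ = V₂; T₃ = T₂·(P₃/P₂) = 1530 K.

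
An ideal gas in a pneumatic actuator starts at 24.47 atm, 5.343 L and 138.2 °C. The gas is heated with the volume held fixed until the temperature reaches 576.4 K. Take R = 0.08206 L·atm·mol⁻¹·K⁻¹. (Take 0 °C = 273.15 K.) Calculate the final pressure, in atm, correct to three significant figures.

P₂ ≈ 34.3 atm

Convert: T₁ = 411.3 K.
V constant ⇒ P ∝ T: V₂ = V₁; P₂ = P₁·(T₂/T₁) = 34.29 atm.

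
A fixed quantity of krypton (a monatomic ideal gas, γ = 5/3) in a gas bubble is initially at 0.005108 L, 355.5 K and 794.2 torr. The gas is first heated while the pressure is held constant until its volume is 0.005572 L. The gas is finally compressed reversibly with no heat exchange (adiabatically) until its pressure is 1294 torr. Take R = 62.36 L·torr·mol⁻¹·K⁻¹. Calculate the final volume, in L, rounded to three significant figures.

Isobaric, so V/T is constant: P₂ = P₁; T₂ = T₁·(V₂/V₁) = 387.8 K.
Adiabatic (γ = 5/3), T V^(γ−1) and P V^γ constant: T₃ = T₂·(P₃/P₂)^((γ−1)/γ) = 471.4 K; V₃ = V₂·(P₂/P₃)^(1/γ) = 0.004157 L.

V₃ ≈ 0.00416 L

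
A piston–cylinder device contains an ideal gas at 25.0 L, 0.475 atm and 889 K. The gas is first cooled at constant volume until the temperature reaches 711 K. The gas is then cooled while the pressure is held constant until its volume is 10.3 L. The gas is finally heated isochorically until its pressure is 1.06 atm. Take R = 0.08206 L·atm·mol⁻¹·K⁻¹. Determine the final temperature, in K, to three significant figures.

Isochoric, so P/T is constant: V₂ = V₁; P₂ = P₁·(T₂/T₁) = 0.3799 atm.
Isobaric, so V/T is constant: P₃ = P₂; T₃ = T₂·(V₃/V₂) = 292.9 K.
Isochoric, so P/T is constant: V₄ = V₃; T₄ = T₃·(P₄/P₃) = 817.4 K.

T₄ ≈ 817 K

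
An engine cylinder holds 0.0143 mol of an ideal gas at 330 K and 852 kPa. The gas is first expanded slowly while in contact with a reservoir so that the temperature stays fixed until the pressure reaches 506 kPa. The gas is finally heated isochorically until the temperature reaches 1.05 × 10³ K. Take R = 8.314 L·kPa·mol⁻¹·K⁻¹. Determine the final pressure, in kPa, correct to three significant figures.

From PV = nRT: V₁ = nRT₁/P₁ = 0.04605 L.
Isothermal, so P V is constant: T₂ = T₁; V₂ = V₁·(P₁/P₂) = 0.07754 L.
V constant ⇒ P ∝ T: V₃ = V₂; P₃ = P₂·(T₃/T₂) = 1610 kPa.

P₃ ≈ 1.61e+03 kPa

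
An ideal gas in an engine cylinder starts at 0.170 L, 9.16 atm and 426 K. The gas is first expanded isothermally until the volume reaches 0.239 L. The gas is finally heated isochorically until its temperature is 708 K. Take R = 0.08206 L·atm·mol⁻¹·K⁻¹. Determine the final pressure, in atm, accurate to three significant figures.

P₃ ≈ 10.8 atm

Isothermal, so P V is constant: T₂ = T₁; P₂ = P₁·(V₁/V₂) = 6.515 atm.
V constant ⇒ P ∝ T: V₃ = V₂; P₃ = P₂·(T₃/T₂) = 10.83 atm.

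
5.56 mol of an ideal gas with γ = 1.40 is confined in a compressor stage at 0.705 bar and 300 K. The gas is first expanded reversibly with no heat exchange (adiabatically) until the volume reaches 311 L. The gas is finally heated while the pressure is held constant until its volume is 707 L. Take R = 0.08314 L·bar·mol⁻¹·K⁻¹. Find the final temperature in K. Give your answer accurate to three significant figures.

T₃ ≈ 568 K

From PV = nRT: V₁ = nRT₁/P₁ = 196.7 L.
Reversible adiabatic, γ = 1.40: T₂ = T₁·(V₁/V₂)^(γ−1) = 249.8 K; P₂ = P₁·(V₁/V₂)^γ = 0.3713 bar.
P constant ⇒ V ∝ T: P₃ = P₂; T₃ = T₂·(V₃/V₂) = 567.8 K.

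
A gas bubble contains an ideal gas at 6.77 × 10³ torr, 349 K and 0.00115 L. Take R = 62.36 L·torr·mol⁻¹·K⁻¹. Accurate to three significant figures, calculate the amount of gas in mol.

n ≈ 0.000358 mol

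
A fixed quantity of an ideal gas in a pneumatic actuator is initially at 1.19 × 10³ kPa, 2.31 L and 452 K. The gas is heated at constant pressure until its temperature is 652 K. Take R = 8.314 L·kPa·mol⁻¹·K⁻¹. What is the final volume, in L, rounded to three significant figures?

V₂ ≈ 3.33 L

P constant ⇒ V ∝ T: P₂ = P₁; V₂ = V₁·(T₂/T₁) = 3.332 L.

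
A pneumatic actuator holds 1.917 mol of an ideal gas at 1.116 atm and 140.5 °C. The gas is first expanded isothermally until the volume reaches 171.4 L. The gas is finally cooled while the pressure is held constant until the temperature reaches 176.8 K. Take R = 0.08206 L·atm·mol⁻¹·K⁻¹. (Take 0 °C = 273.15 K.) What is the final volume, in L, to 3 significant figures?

V₃ ≈ 73.3 L

Convert: T₁ = 413.6 K.
From PV = nRT: V₁ = nRT₁/P₁ = 58.31 L.
T constant ⇒ Boyle's law P V = const: T₂ = T₁; P₂ = P₁·(V₁/V₂) = 0.3796 atm.
Isobaric, so V/T is constant: P₃ = P₂; V₃ = V₂·(T₃/T₂) = 73.26 L.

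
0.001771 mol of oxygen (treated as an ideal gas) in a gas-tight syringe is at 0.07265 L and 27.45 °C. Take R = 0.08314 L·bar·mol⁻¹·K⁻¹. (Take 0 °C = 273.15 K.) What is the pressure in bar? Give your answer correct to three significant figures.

Convert: T = 300.60 K.
PV = nRT ⇒ P = nRT/V = (0.001771 × 0.08314 × 300.60) / 0.07265

P ≈ 0.609 bar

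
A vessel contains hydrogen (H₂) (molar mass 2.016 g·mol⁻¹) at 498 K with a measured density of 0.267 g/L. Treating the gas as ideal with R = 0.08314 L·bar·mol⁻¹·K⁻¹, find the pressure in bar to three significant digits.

ρ = PM/(RT) ⇒ P = ρRT/M = (0.267 × 0.08314 × 498.0) / 2.016

P ≈ 5.48 bar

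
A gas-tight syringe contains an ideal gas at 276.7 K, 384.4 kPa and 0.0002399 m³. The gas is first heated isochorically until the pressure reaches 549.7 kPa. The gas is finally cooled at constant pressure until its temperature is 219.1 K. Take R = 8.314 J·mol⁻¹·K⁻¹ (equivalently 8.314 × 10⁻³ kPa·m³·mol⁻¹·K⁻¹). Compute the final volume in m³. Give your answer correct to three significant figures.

V₃ ≈ 0.000133 m³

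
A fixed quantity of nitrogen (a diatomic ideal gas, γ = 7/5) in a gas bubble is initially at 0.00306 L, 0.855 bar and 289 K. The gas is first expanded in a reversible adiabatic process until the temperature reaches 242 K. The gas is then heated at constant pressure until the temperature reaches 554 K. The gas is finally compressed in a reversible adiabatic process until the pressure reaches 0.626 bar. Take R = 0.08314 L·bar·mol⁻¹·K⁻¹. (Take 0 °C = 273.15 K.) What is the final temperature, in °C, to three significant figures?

T₄ ≈ 332 °C

Adiabatic (γ = 7/5), T V^(γ−1) and P V^γ constant: P₂ = P₁·(T₂/T₁)^(γ/(γ−1)) = 0.4594 bar; V₂ = V₁·(T₁/T₂)^(1/(γ−1)) = 0.004769 L.
P constant ⇒ V ∝ T: P₃ = P₂; V₃ = V₂·(T₃/T₂) = 0.01092 L.
Reversible adiabatic, γ = 7/5: T₄ = T₃·(P₄/P₃)^((γ−1)/γ) = 605.2 K; V₄ = V₃·(P₃/P₄)^(1/γ) = 0.008752 L.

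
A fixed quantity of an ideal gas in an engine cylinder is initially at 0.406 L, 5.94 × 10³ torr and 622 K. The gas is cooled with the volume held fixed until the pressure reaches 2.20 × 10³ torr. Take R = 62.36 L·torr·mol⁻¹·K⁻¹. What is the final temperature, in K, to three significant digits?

T₂ ≈ 230 K

Isochoric, so P/T is constant: V₂ = V₁; T₂ = T₁·(P₂/P₁) = 230.4 K.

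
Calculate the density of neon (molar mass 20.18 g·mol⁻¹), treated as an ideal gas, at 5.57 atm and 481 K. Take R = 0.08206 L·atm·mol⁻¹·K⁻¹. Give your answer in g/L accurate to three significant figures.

ρ ≈ 2.85 g/L

ρ = PM/(RT) = (5.57 × 20.18) / (0.08206 × 481.0)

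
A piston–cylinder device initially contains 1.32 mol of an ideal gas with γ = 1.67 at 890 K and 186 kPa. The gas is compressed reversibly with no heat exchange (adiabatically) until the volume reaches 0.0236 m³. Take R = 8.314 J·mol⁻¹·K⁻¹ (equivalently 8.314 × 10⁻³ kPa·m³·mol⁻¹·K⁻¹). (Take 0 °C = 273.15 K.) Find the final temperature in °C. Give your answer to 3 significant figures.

T₂ ≈ 1.25e+03 °C

From PV = nRT: V₁ = nRT₁/P₁ = 0.05251 m³.
Reversible adiabatic, γ = 1.67: T₂ = T₁·(V₁/V₂)^(γ−1) = 1521 K; P₂ = P₁·(V₁/V₂)^γ = 707.3 kPa.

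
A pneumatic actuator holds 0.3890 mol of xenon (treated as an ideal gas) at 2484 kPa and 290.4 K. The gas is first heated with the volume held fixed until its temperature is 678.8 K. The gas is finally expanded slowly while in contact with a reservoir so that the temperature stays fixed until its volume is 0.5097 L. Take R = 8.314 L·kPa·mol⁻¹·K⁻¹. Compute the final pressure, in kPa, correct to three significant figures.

P₃ ≈ 4.31e+03 kPa

From PV = nRT: V₁ = nRT₁/P₁ = 0.3781 L.
V constant ⇒ P ∝ T: V₂ = V₁; P₂ = P₁·(T₂/T₁) = 5806 kPa.
Isothermal, so P V is constant: T₃ = T₂; P₃ = P₂·(V₂/V₃) = 4307 kPa.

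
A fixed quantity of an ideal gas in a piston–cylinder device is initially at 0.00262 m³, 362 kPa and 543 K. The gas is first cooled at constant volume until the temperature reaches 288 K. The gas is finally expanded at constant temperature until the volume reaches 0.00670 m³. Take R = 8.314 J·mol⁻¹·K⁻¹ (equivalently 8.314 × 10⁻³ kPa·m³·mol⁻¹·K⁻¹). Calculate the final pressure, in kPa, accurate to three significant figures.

V constant ⇒ P ∝ T: V₂ = V₁; P₂ = P₁·(T₂/T₁) = 192.0 kPa.
T constant ⇒ Boyle's law P V = const: T₃ = T₂; P₃ = P₂·(V₂/V₃) = 75.08 kPa.

P₃ ≈ 75.1 kPa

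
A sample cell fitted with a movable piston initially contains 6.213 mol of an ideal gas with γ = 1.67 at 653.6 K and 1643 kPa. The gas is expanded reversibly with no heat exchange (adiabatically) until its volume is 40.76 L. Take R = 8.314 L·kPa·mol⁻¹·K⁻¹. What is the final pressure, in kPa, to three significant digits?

From PV = nRT: V₁ = nRT₁/P₁ = 20.55 L.
Adiabatic (γ = 1.67), T V^(γ−1) and P V^γ constant: T₂ = T₁·(V₁/V₂)^(γ−1) = 413.1 K; P₂ = P₁·(V₁/V₂)^γ = 523.5 kPa.

P₂ ≈ 523 kPa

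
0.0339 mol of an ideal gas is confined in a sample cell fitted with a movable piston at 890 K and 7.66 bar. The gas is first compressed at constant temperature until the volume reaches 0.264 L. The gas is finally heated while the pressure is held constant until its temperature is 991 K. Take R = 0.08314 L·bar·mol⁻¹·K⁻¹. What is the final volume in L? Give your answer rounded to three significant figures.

From PV = nRT: V₁ = nRT₁/P₁ = 0.3275 L.
T constant ⇒ Boyle's law P V = const: T₂ = T₁; P₂ = P₁·(V₁/V₂) = 9.502 bar.
P constant ⇒ V ∝ T: P₃ = P₂; V₃ = V₂·(T₃/T₂) = 0.2940 L.

V₃ ≈ 0.294 L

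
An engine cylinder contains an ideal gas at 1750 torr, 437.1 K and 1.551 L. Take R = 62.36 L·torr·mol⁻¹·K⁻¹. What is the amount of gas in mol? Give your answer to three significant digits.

n ≈ 0.0996 mol

PV = nRT ⇒ n = PV/(RT) = (1750 × 1.551) / (62.36 × 437.1)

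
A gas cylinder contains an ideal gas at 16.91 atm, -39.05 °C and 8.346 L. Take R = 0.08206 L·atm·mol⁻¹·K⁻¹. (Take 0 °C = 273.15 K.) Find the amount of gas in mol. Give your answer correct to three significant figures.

Convert: T = 234.10 K.
PV = nRT ⇒ n = PV/(RT) = (16.91 × 8.346) / (0.08206 × 234.10)

n ≈ 7.35 mol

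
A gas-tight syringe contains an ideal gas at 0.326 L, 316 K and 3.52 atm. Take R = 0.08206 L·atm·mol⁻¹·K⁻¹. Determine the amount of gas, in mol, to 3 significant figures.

n ≈ 0.0443 mol

PV = nRT ⇒ n = PV/(RT) = (3.52 × 0.326) / (0.08206 × 316)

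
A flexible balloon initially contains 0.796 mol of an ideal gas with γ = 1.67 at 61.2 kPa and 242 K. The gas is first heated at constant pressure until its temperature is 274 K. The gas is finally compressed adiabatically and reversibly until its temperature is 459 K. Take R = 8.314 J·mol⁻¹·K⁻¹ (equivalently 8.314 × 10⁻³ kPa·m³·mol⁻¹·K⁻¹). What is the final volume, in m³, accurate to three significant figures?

From PV = nRT: V₁ = nRT₁/P₁ = 0.02617 m³.
Isobaric, so V/T is constant: P₂ = P₁; V₂ = V₁·(T₂/T₁) = 0.02963 m³.
Reversible adiabatic, γ = 1.67: P₃ = P₂·(T₃/T₂)^(γ/(γ−1)) = 221.4 kPa; V₃ = V₂·(T₂/T₃)^(1/(γ−1)) = 0.01372 m³.

V₃ ≈ 0.0137 m³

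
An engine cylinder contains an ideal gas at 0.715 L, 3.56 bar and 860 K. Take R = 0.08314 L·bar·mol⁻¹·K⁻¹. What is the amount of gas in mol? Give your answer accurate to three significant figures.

n ≈ 0.0356 mol

PV = nRT ⇒ n = PV/(RT) = (3.56 × 0.715) / (0.08314 × 860)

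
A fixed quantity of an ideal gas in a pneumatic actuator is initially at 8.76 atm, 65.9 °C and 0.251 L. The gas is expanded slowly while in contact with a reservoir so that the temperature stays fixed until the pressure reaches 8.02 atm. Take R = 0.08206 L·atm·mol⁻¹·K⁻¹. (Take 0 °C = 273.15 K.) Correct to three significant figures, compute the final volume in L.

Convert: T₁ = 339.0 K.
T constant ⇒ Boyle's law P V = const: T₂ = T₁; V₂ = V₁·(P₁/P₂) = 0.2742 L.

V₂ ≈ 0.274 L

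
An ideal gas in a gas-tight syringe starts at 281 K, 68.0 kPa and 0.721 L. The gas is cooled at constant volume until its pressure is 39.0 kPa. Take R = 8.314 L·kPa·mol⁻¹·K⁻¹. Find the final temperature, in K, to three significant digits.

T₂ ≈ 161 K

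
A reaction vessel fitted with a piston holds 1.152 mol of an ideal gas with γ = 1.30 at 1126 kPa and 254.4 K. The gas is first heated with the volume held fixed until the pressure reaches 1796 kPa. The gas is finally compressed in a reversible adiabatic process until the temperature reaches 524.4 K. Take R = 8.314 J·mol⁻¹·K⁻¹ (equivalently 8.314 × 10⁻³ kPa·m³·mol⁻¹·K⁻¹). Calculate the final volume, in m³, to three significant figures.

V₃ ≈ 0.000920 m³

From PV = nRT: V₁ = nRT₁/P₁ = 0.002164 m³.
Isochoric, so P/T is constant: V₂ = V₁; T₂ = T₁·(P₂/P₁) = 405.8 K.
Adiabatic (γ = 1.30), T V^(γ−1) and P V^γ constant: P₃ = P₂·(T₃/T₂)^(γ/(γ−1)) = 5457 kPa; V₃ = V₂·(T₂/T₃)^(1/(γ−1)) = 0.0009204 m³.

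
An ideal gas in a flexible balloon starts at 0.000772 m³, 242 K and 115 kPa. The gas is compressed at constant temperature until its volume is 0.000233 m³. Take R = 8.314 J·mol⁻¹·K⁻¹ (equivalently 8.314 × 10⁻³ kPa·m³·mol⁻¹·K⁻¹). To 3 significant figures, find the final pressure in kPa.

Isothermal, so P V is constant: T₂ = T₁; P₂ = P₁·(V₁/V₂) = 381.0 kPa.

P₂ ≈ 381 kPa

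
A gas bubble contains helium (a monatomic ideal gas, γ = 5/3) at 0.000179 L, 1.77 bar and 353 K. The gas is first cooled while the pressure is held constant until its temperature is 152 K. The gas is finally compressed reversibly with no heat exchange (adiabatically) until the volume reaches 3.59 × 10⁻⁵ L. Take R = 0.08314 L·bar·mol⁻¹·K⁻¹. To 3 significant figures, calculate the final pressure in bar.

P₃ ≈ 6.32 bar

P constant ⇒ V ∝ T: P₂ = P₁; V₂ = V₁·(T₂/T₁) = 7.708e-05 L.
Adiabatic (γ = 5/3), T V^(γ−1) and P V^γ constant: T₃ = T₂·(V₂/V₃)^(γ−1) = 253.0 K; P₃ = P₂·(V₂/V₃)^γ = 6.324 bar.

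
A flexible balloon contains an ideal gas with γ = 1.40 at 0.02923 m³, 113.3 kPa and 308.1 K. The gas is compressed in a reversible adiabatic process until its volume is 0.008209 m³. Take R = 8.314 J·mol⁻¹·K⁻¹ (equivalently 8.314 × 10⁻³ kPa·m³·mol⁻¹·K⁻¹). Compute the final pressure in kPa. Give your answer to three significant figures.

Adiabatic (γ = 1.40), T V^(γ−1) and P V^γ constant: T₂ = T₁·(V₁/V₂)^(γ−1) = 512.0 K; P₂ = P₁·(V₁/V₂)^γ = 670.5 kPa.

P₂ ≈ 670 kPa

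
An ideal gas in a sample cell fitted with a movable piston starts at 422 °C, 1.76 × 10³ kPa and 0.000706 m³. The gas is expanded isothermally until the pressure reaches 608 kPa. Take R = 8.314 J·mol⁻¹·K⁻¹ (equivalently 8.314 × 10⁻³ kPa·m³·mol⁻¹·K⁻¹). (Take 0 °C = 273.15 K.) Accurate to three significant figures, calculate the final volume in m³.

Convert: T₁ = 695.1 K.
T constant ⇒ Boyle's law P V = const: T₂ = T₁; V₂ = V₁·(P₁/P₂) = 0.002044 m³.

V₂ ≈ 0.00204 m³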